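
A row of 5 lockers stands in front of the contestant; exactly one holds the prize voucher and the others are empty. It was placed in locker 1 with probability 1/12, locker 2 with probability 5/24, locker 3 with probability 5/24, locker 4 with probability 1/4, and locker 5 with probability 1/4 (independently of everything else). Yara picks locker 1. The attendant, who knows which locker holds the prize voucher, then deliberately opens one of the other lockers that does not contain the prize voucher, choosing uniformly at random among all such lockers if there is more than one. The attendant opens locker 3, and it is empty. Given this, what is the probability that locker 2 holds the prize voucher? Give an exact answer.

Consider each possible location of the prize voucher in turn.
If it is in locker 1 (prior 1/12): the attendant has 4 equally likely choices, so probability 1/4; weight (1/12)·(1/4) = 1/48.
If it is in locker 2 (prior 5/24): the attendant has 3 equally likely choices, so probability 1/3; weight (5/24)·(1/3) = 5/72.
If it is in locker 3 (prior 5/24): the attendant opened locker 3, so this case is ruled out; weight (5/24)·0 = 0.
If it is in either of lockers 4 and 5 (prior 1/4 each): the attendant has 3 equally likely choices, so probability 1/3; weight (1/4)·(1/3) = 1/12 each.
The weights sum to 37/144.
So P(the prize voucher in locker 2 | the attendant opened locker 3) = (5/72) / (37/144) = 10/37.

10/37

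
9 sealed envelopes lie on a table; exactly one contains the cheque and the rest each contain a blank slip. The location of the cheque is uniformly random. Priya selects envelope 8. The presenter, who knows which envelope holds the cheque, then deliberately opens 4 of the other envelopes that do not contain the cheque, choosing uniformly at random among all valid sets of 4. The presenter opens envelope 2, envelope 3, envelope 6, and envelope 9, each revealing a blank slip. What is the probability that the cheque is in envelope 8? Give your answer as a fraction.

1/9

Condition on the true location of the cheque.
If it is in any of envelopes 1, 4, 5, and 7 (prior 1/9 each): the presenter has 35 equally likely choices, so probability 1/35; weight (1/9)·(1/35) = 1/315 each.
If it is in any of envelopes 2, 3, 6, and 9 (prior 1/9 each): that envelope was opened and seen not to hold the prize — ruled out; weight (1/9)·0 = 0 each.
If it is in envelope 8 (prior 1/9): the presenter has 70 equally likely choices, so probability 1/70; weight (1/9)·(1/70) = 1/630.
The weights sum to 1/70.
So P(the cheque in envelope 8 | the presenter opened envelope 2, envelope 3, envelope 6, and envelope 9) = (1/630) / (1/70) = 1/9.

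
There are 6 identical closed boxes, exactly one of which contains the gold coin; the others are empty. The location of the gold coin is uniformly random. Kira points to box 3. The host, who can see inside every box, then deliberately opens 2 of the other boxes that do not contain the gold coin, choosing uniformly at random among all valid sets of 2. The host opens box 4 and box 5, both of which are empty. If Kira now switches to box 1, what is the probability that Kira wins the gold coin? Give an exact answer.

Apply Bayes' rule, conditioning on where the gold coin actually is.
If it is in any of boxes 1, 2, and 6 (prior 1/6 each): the host has 6 equally likely choices, so probability 1/6; weight (1/6)·(1/6) = 1/36 each.
If it is in box 3 (prior 1/6): the host has 10 equally likely choices, so probability 1/10; weight (1/6)·(1/10) = 1/60.
If it is in either of boxes 4 and 5 (prior 1/6 each): that box was opened and seen not to hold the prize — ruled out; weight (1/6)·0 = 0 each.
The weights sum to 1/10.
So P(the gold coin in box 1 | the host opened box 4 and box 5) = (1/36) / (1/10) = 5/18.

5/18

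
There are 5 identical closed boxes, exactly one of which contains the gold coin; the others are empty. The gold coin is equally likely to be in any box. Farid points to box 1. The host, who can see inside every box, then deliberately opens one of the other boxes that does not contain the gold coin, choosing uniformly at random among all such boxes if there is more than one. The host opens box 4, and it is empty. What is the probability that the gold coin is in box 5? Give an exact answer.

Apply Bayes' rule, conditioning on where the gold coin actually is.
If it is in box 1 (prior 1/5): the host has 4 equally likely choices, so probability 1/4; weight (1/5)·(1/4) = 1/20.
If it is in any of boxes 2, 3, and 5 (prior 1/5 each): the host has 3 equally likely choices, so probability 1/3; weight (1/5)·(1/3) = 1/15 each.
If it is in box 4 (prior 1/5): the host opened box 4, so this case is ruled out; weight (1/5)·0 = 0.
The weights sum to 1/4.
So P(the gold coin in box 5 | the host opened box 4) = (1/15) / (1/4) = 4/15.

4/15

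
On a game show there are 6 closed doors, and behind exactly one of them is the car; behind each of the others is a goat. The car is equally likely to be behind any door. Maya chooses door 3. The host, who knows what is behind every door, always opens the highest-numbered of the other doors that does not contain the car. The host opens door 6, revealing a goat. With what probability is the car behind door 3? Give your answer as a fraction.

1/5

Condition on the true location of the car.
If it is behind any of doors 1, 2, 3, 4, and 5 (prior 1/6 each): door 6 is the highest-numbered option available, probability 1; weight (1/6)·1 = 1/6 each.
If it is behind door 6 (prior 1/6): the host opened door 6, so this case is ruled out; weight (1/6)·0 = 0.
The weights sum to 5/6.
So P(the car behind door 3 | the host opened door 6) = (1/6) / (5/6) = 1/5.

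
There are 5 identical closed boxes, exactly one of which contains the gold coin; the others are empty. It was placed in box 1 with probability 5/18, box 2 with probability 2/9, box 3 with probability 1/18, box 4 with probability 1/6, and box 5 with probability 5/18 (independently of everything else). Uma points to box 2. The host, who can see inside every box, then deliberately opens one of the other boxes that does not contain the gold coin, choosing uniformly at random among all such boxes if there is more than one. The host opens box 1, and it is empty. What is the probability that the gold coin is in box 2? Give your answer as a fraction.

Condition on the true location of the gold coin.
If it is in box 1 (prior 5/18): the host opened box 1, so this case is ruled out; weight (5/18)·0 = 0.
If it is in box 2 (prior 2/9): the host has 4 equally likely choices, so probability 1/4; weight (2/9)·(1/4) = 1/18.
If it is in box 3 (prior 1/18): the host has 3 equally likely choices, so probability 1/3; weight (1/18)·(1/3) = 1/54.
If it is in box 4 (prior 1/6): the host has 3 equally likely choices, so probability 1/3; weight (1/6)·(1/3) = 1/18.
If it is in box 5 (prior 5/18): the host has 3 equally likely choices, so probability 1/3; weight (5/18)·(1/3) = 5/54.
The weights sum to 2/9.
So P(the gold coin in box 2 | the host opened box 1) = (1/18) / (2/9) = 1/4.

1/4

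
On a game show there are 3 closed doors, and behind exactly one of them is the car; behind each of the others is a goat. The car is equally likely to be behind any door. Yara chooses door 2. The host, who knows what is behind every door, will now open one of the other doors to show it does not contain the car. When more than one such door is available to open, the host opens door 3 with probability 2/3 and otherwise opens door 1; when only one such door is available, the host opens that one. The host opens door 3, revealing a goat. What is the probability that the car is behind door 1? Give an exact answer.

3/5

Condition on the true location of the car.
If it is behind door 1 (prior 1/3): only door 3 is available, probability 1; weight (1/3)·1 = 1/3.
If it is behind door 2 (prior 1/3): door 3 is available, opened with probability 2/3; weight (1/3)·(2/3) = 2/9.
If it is behind door 3 (prior 1/3): the host opened door 3, so this case is ruled out; weight (1/3)·0 = 0.
The weights sum to 5/9.
So P(the car behind door 1 | the host opened door 3) = (1/3) / (5/9) = 3/5.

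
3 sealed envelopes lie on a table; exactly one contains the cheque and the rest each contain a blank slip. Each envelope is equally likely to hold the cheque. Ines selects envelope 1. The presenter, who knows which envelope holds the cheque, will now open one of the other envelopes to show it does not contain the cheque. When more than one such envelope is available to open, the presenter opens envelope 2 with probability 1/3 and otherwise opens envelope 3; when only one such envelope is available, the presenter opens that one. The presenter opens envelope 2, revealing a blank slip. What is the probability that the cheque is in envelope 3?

3/4

Condition on the true location of the cheque.
If it is in envelope 1 (prior 1/3): envelope 2 is available, opened with probability 1/3; weight (1/3)·(1/3) = 1/9.
If it is in envelope 2 (prior 1/3): the presenter opened envelope 2, so this case is ruled out; weight (1/3)·0 = 0.
If it is in envelope 3 (prior 1/3): only envelope 2 is available, probability 1; weight (1/3)·1 = 1/3.
The weights sum to 4/9.
So P(the cheque in envelope 3 | the presenter opened envelope 2) = (1/3) / (4/9) = 3/4.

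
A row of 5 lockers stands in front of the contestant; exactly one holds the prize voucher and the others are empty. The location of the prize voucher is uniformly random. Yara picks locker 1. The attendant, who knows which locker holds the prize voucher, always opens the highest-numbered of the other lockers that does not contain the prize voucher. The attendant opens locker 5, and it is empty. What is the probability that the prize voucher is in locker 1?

1/4

Apply Bayes' rule, conditioning on where the prize voucher actually is.
If it is in any of lockers 1, 2, 3, and 4 (prior 1/5 each): locker 5 is the highest-numbered option available, probability 1; weight (1/5)·1 = 1/5 each.
If it is in locker 5 (prior 1/5): the attendant opened locker 5, so this case is ruled out; weight (1/5)·0 = 0.
The weights sum to 4/5.
So P(the prize voucher in locker 1 | the attendant opened locker 5) = (1/5) / (4/5) = 1/4.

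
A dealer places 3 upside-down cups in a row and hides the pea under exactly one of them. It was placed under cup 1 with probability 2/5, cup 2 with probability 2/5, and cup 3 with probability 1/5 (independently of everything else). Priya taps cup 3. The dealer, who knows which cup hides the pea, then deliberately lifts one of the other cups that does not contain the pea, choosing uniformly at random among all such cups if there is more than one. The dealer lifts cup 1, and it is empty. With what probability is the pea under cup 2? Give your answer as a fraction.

4/5

Condition on the true location of the pea.
If it is under cup 1 (prior 2/5): the dealer opened cup 1, so this case is ruled out; weight (2/5)·0 = 0.
If it is under cup 2 (prior 2/5): the dealer has no choice, probability 1; weight (2/5)·1 = 2/5.
If it is under cup 3 (prior 1/5): the dealer has 2 equally likely choices, so probability 1/2; weight (1/5)·(1/2) = 1/10.
The weights sum to 1/2.
So P(the pea under cup 2 | the dealer opened cup 1) = (2/5) / (1/2) = 4/5.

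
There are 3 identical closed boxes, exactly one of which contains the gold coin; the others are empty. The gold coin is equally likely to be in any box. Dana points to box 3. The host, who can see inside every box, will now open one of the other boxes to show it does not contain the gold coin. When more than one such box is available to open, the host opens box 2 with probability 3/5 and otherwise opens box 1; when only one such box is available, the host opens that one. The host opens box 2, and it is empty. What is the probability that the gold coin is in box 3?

Consider each possible location of the gold coin in turn.
If it is in box 1 (prior 1/3): only box 2 is available, probability 1; weight (1/3)·1 = 1/3.
If it is in box 2 (prior 1/3): the host opened box 2, so this case is ruled out; weight (1/3)·0 = 0.
If it is in box 3 (prior 1/3): box 2 is available, opened with probability 3/5; weight (1/3)·(3/5) = 1/5.
The weights sum to 8/15.
So P(the gold coin in box 3 | the host opened box 2) = (1/5) / (8/15) = 3/8.

3/8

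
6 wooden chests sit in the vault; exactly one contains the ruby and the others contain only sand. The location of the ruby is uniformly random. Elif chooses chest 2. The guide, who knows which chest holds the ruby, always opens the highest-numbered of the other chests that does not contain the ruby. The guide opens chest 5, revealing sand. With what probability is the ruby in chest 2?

Apply Bayes' rule, conditioning on where the ruby actually is.
If it is in any of chests 1, 2, 3, and 4 (prior 1/6 each): the guide would have opened chest 6 instead, probability 0; weight (1/6)·0 = 0 each.
If it is in chest 5 (prior 1/6): the guide opened chest 5, so this case is ruled out; weight (1/6)·0 = 0.
If it is in chest 6 (prior 1/6): chest 5 is the highest-numbered option available, probability 1; weight (1/6)·1 = 1/6.
The weights sum to 1/6.
So P(the ruby in chest 2 | the guide opened chest 5) = 0 / (1/6) = 0.

0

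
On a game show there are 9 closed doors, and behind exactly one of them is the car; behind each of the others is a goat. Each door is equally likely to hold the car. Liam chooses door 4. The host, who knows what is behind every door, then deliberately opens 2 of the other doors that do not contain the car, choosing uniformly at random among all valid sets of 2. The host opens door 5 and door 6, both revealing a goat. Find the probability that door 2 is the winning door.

4/27

Apply Bayes' rule, conditioning on where the car actually is.
If it is behind any of doors 1, 2, 3, 7, 8, and 9 (prior 1/9 each): the host has 21 equally likely choices, so probability 1/21; weight (1/9)·(1/21) = 1/189 each.
If it is behind door 4 (prior 1/9): the host has 28 equally likely choices, so probability 1/28; weight (1/9)·(1/28) = 1/252.
If it is behind either of doors 5 and 6 (prior 1/9 each): that door was opened and seen not to hold the prize — ruled out; weight (1/9)·0 = 0 each.
The weights sum to 1/28.
So P(the car behind door 2 | the host opened door 5 and door 6) = (1/189) / (1/28) = 4/27.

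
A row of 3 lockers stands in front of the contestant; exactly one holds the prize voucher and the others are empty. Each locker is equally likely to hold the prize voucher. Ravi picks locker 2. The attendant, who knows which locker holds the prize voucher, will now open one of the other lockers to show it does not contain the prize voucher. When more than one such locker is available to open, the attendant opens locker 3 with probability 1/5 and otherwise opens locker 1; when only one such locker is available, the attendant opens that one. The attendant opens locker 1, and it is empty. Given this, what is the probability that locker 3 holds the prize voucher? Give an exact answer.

5/9

Condition on the true location of the prize voucher.
If it is in locker 1 (prior 1/3): the attendant opened locker 1, so this case is ruled out; weight (1/3)·0 = 0.
If it is in locker 2 (prior 1/3): locker 3 is available but not opened, probability 4/5; weight (1/3)·(4/5) = 4/15.
If it is in locker 3 (prior 1/3): only locker 1 is available, probability 1; weight (1/3)·1 = 1/3.
The weights sum to 3/5.
So P(the prize voucher in locker 3 | the attendant opened locker 1) = (1/3) / (3/5) = 5/9.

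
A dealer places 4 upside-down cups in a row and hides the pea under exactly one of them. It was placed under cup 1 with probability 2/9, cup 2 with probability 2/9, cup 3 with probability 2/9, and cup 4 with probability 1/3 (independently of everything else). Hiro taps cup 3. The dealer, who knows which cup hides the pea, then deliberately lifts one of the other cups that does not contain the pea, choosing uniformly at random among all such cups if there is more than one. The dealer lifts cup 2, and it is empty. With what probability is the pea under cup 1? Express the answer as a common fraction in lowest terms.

Consider each possible location of the pea in turn.
If it is under cup 1 (prior 2/9): the dealer has 2 equally likely choices, so probability 1/2; weight (2/9)·(1/2) = 1/9.
If it is under cup 2 (prior 2/9): the dealer opened cup 2, so this case is ruled out; weight (2/9)·0 = 0.
If it is under cup 3 (prior 2/9): the dealer has 3 equally likely choices, so probability 1/3; weight (2/9)·(1/3) = 2/27.
If it is under cup 4 (prior 1/3): the dealer has 2 equally likely choices, so probability 1/2; weight (1/3)·(1/2) = 1/6.
The weights sum to 19/54.
So P(the pea under cup 1 | the dealer opened cup 2) = (1/9) / (19/54) = 6/19.

6/19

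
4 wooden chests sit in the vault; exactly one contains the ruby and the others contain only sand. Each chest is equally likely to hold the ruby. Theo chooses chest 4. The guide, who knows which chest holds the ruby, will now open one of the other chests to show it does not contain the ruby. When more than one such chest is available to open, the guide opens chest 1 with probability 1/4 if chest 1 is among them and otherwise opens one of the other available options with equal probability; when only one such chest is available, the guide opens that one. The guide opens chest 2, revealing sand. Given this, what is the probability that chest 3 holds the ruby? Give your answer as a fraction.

Consider each possible location of the ruby in turn.
If it is in chest 1 (prior 1/4): chest 1 holds the prize so is unavailable; the guide chooses uniformly among the 2 others, probability 1/2; weight (1/4)·(1/2) = 1/8.
If it is in chest 2 (prior 1/4): the guide opened chest 2, so this case is ruled out; weight (1/4)·0 = 0.
If it is in chest 3 (prior 1/4): chest 1 is available but not opened, probability 3/4; weight (1/4)·(3/4) = 3/16.
If it is in chest 4 (prior 1/4): chest 1 is available but not opened; chest 2 gets probability (1 − 1/4)/2 = 3/8; weight (1/4)·(3/8) = 3/32.
The weights sum to 13/32.
So P(the ruby in chest 3 | the guide opened chest 2) = (3/16) / (13/32) = 6/13.

6/13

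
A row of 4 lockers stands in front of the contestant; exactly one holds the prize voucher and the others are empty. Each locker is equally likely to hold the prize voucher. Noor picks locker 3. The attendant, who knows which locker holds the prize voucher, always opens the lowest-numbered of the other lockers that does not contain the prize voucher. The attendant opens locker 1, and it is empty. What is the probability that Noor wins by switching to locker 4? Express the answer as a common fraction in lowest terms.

Condition on the true location of the prize voucher.
If it is in locker 1 (prior 1/4): the attendant opened locker 1, so this case is ruled out; weight (1/4)·0 = 0.
If it is in any of lockers 2, 3, and 4 (prior 1/4 each): locker 1 is the lowest-numbered option available, probability 1; weight (1/4)·1 = 1/4 each.
The weights sum to 3/4.
So P(the prize voucher in locker 4 | the attendant opened locker 1) = (1/4) / (3/4) = 1/3.

1/3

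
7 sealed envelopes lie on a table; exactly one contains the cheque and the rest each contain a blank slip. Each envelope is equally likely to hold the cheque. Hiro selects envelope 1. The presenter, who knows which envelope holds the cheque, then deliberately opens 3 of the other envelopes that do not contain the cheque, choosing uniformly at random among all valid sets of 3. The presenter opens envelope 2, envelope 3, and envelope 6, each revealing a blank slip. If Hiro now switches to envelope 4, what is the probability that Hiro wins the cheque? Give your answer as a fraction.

Consider each possible location of the cheque in turn.
If it is in envelope 1 (prior 1/7): the presenter has 20 equally likely choices, so probability 1/20; weight (1/7)·(1/20) = 1/140.
If it is in any of envelopes 2, 3, and 6 (prior 1/7 each): that envelope was opened and seen not to hold the prize — ruled out; weight (1/7)·0 = 0 each.
If it is in any of envelopes 4, 5, and 7 (prior 1/7 each): the presenter has 10 equally likely choices, so probability 1/10; weight (1/7)·(1/10) = 1/70 each.
The weights sum to 1/20.
So P(the cheque in envelope 4 | the presenter opened envelope 2, envelope 3, and envelope 6) = (1/70) / (1/20) = 2/7.

2/7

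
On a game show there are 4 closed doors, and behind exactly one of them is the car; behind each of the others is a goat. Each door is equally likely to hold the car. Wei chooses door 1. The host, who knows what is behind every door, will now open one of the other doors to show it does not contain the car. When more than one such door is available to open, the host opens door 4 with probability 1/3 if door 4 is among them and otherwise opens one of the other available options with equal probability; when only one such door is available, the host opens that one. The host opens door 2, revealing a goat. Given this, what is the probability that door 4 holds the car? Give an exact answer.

Condition on the true location of the car.
If it is behind door 1 (prior 1/4): door 4 is available but not opened; door 2 gets probability (1 − 1/3)/2 = 1/3; weight (1/4)·(1/3) = 1/12.
If it is behind door 2 (prior 1/4): the host opened door 2, so this case is ruled out; weight (1/4)·0 = 0.
If it is behind door 3 (prior 1/4): door 4 is available but not opened, probability 2/3; weight (1/4)·(2/3) = 1/6.
If it is behind door 4 (prior 1/4): door 4 holds the prize so is unavailable; the host chooses uniformly among the 2 others, probability 1/2; weight (1/4)·(1/2) = 1/8.
The weights sum to 3/8.
So P(the car behind door 4 | the host opened door 2) = (1/8) / (3/8) = 1/3.

1/3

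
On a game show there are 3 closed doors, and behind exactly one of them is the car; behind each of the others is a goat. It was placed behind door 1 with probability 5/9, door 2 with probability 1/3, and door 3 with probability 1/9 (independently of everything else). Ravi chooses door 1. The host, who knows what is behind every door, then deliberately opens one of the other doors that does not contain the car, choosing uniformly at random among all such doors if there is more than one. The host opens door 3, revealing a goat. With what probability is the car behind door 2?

6/11

Apply Bayes' rule, conditioning on where the car actually is.
If it is behind door 1 (prior 5/9): the host has 2 equally likely choices, so probability 1/2; weight (5/9)·(1/2) = 5/18.
If it is behind door 2 (prior 1/3): the host has no choice, probability 1; weight (1/3)·1 = 1/3.
If it is behind door 3 (prior 1/9): the host opened door 3, so this case is ruled out; weight (1/9)·0 = 0.
The weights sum to 11/18.
So P(the car behind door 2 | the host opened door 3) = (1/3) / (11/18) = 6/11.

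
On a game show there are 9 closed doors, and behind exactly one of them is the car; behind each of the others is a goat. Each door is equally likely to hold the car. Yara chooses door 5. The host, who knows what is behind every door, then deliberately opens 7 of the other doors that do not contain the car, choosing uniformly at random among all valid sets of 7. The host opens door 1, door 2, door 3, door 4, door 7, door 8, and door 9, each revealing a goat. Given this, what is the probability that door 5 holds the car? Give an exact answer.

1/9

Condition on the true location of the car.
If it is behind any of doors 1, 2, 3, 4, 7, 8, and 9 (prior 1/9 each): that door was opened and seen not to hold the prize — ruled out; weight (1/9)·0 = 0 each.
If it is behind door 5 (prior 1/9): the host has 8 equally likely choices, so probability 1/8; weight (1/9)·(1/8) = 1/72.
If it is behind door 6 (prior 1/9): the host has no choice, probability 1; weight (1/9)·1 = 1/9.
The weights sum to 1/8.
So P(the car behind door 5 | the host opened door 1, door 2, door 3, door 4, door 7, door 8, and door 9) = (1/72) / (1/8) = 1/9.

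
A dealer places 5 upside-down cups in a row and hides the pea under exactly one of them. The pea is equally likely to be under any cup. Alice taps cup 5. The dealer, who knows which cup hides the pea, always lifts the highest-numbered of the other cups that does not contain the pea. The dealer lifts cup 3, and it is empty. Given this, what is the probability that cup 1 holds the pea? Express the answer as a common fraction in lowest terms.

Apply Bayes' rule, conditioning on where the pea actually is.
If it is under any of cups 1, 2, and 5 (prior 1/5 each): the dealer would have opened cup 4 instead, probability 0; weight (1/5)·0 = 0 each.
If it is under cup 3 (prior 1/5): the dealer opened cup 3, so this case is ruled out; weight (1/5)·0 = 0.
If it is under cup 4 (prior 1/5): cup 3 is the highest-numbered option available, probability 1; weight (1/5)·1 = 1/5.
The weights sum to 1/5.
So P(the pea under cup 1 | the dealer opened cup 3) = 0 / (1/5) = 0.

0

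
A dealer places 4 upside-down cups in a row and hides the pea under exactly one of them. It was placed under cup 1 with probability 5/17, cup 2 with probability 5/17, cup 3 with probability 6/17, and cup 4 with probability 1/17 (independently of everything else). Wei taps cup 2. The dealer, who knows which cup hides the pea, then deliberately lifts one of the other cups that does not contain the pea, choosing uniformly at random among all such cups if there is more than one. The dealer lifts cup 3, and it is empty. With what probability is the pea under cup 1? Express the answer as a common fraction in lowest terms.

15/28

Consider each possible location of the pea in turn.
If it is under cup 1 (prior 5/17): the dealer has 2 equally likely choices, so probability 1/2; weight (5/17)·(1/2) = 5/34.
If it is under cup 2 (prior 5/17): the dealer has 3 equally likely choices, so probability 1/3; weight (5/17)·(1/3) = 5/51.
If it is under cup 3 (prior 6/17): the dealer opened cup 3, so this case is ruled out; weight (6/17)·0 = 0.
If it is under cup 4 (prior 1/17): the dealer has 2 equally likely choices, so probability 1/2; weight (1/17)·(1/2) = 1/34.
The weights sum to 14/51.
So P(the pea under cup 1 | the dealer opened cup 3) = (5/34) / (14/51) = 15/28.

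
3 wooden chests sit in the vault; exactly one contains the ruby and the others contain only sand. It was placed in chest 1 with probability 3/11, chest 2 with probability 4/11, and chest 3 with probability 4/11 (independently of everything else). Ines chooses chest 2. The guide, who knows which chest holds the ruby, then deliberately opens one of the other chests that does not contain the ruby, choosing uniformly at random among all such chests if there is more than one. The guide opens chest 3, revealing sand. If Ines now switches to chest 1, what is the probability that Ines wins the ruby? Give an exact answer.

Condition on the true location of the ruby.
If it is in chest 1 (prior 3/11): the guide has no choice, probability 1; weight (3/11)·1 = 3/11.
If it is in chest 2 (prior 4/11): the guide has 2 equally likely choices, so probability 1/2; weight (4/11)·(1/2) = 2/11.
If it is in chest 3 (prior 4/11): the guide opened chest 3, so this case is ruled out; weight (4/11)·0 = 0.
The weights sum to 5/11.
So P(the ruby in chest 1 | the guide opened chest 3) = (3/11) / (5/11) = 3/5.

3/5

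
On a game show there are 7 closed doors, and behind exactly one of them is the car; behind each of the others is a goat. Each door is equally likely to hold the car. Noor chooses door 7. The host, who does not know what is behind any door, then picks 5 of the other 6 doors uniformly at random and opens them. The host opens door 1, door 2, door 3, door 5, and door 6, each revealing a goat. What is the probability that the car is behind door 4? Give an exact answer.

1/2

Consider each possible location of the car in turn.
If it is behind any of doors 1, 2, 3, 5, and 6 (prior 1/7 each): that door was opened and seen not to hold the prize — ruled out; weight (1/7)·0 = 0 each.
If it is behind either of doors 4 and 7 (prior 1/7 each): the host picks exactly this set with probability 1/6 regardless, and none is the prize; weight (1/7)·(1/6) = 1/42 each.
The weights sum to 1/21.
So P(the car behind door 4 | the host opened door 1, door 2, door 3, door 5, and door 6) = (1/42) / (1/21) = 1/2.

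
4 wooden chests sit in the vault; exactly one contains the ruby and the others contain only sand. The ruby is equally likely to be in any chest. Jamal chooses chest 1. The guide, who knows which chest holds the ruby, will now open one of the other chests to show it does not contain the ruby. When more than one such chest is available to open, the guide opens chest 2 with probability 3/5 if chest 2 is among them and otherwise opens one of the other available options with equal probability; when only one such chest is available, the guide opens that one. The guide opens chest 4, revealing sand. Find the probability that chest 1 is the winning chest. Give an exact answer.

2/11

Apply Bayes' rule, conditioning on where the ruby actually is.
If it is in chest 1 (prior 1/4): chest 2 is available but not opened; chest 4 gets probability (1 − 3/5)/2 = 1/5; weight (1/4)·(1/5) = 1/20.
If it is in chest 2 (prior 1/4): chest 2 holds the prize so is unavailable; the guide chooses uniformly among the 2 others, probability 1/2; weight (1/4)·(1/2) = 1/8.
If it is in chest 3 (prior 1/4): chest 2 is available but not opened, probability 2/5; weight (1/4)·(2/5) = 1/10.
If it is in chest 4 (prior 1/4): the guide opened chest 4, so this case is ruled out; weight (1/4)·0 = 0.
The weights sum to 11/40.
So P(the ruby in chest 1 | the guide opened chest 4) = (1/20) / (11/40) = 2/11.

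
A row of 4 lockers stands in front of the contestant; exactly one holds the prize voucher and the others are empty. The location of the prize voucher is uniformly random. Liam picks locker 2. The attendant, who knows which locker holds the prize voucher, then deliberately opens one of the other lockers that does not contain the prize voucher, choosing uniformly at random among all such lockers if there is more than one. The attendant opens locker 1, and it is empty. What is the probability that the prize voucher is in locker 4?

Condition on the true location of the prize voucher.
If it is in locker 1 (prior 1/4): the attendant opened locker 1, so this case is ruled out; weight (1/4)·0 = 0.
If it is in locker 2 (prior 1/4): the attendant has 3 equally likely choices, so probability 1/3; weight (1/4)·(1/3) = 1/12.
If it is in either of lockers 3 and 4 (prior 1/4 each): the attendant has 2 equally likely choices, so probability 1/2; weight (1/4)·(1/2) = 1/8 each.
The weights sum to 1/3.
So P(the prize voucher in locker 4 | the attendant opened locker 1) = (1/8) / (1/3) = 3/8.

3/8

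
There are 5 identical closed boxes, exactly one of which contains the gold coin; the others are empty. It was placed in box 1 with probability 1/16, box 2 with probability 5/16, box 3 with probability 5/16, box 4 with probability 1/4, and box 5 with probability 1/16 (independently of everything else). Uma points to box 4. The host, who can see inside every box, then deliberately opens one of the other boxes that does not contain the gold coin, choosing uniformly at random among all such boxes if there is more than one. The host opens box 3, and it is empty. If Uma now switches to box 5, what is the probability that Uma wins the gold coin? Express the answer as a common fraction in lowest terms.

1/10

Apply Bayes' rule, conditioning on where the gold coin actually is.
If it is in either of boxes 1 and 5 (prior 1/16 each): the host has 3 equally likely choices, so probability 1/3; weight (1/16)·(1/3) = 1/48 each.
If it is in box 2 (prior 5/16): the host has 3 equally likely choices, so probability 1/3; weight (5/16)·(1/3) = 5/48.
If it is in box 3 (prior 5/16): the host opened box 3, so this case is ruled out; weight (5/16)·0 = 0.
If it is in box 4 (prior 1/4): the host has 4 equally likely choices, so probability 1/4; weight (1/4)·(1/4) = 1/16.
The weights sum to 5/24.
So P(the gold coin in box 5 | the host opened box 3) = (1/48) / (5/24) = 1/10.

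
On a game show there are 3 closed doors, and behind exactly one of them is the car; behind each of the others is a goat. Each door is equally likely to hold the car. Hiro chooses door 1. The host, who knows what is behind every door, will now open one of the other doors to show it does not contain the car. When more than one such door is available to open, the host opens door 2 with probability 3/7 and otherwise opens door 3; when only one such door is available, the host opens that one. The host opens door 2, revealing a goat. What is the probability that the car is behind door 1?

3/10

Condition on the true location of the car.
If it is behind door 1 (prior 1/3): door 2 is available, opened with probability 3/7; weight (1/3)·(3/7) = 1/7.
If it is behind door 2 (prior 1/3): the host opened door 2, so this case is ruled out; weight (1/3)·0 = 0.
If it is behind door 3 (prior 1/3): only door 2 is available, probability 1; weight (1/3)·1 = 1/3.
The weights sum to 10/21.
So P(the car behind door 1 | the host opened door 2) = (1/7) / (10/21) = 3/10.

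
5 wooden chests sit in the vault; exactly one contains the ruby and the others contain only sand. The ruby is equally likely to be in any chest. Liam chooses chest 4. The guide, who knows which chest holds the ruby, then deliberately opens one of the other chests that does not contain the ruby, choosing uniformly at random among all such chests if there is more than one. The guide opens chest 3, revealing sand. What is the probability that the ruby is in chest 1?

Apply Bayes' rule, conditioning on where the ruby actually is.
If it is in any of chests 1, 2, and 5 (prior 1/5 each): the guide has 3 equally likely choices, so probability 1/3; weight (1/5)·(1/3) = 1/15 each.
If it is in chest 3 (prior 1/5): the guide opened chest 3, so this case is ruled out; weight (1/5)·0 = 0.
If it is in chest 4 (prior 1/5): the guide has 4 equally likely choices, so probability 1/4; weight (1/5)·(1/4) = 1/20.
The weights sum to 1/4.
So P(the ruby in chest 1 | the guide opened chest 3) = (1/15) / (1/4) = 4/15.

4/15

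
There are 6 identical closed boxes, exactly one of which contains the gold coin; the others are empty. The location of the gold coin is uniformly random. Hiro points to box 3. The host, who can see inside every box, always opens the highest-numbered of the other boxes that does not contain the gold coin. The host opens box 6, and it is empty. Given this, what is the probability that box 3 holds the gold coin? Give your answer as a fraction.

Consider each possible location of the gold coin in turn.
If it is in any of boxes 1, 2, 3, 4, and 5 (prior 1/6 each): box 6 is the highest-numbered option available, probability 1; weight (1/6)·1 = 1/6 each.
If it is in box 6 (prior 1/6): the host opened box 6, so this case is ruled out; weight (1/6)·0 = 0.
The weights sum to 5/6.
So P(the gold coin in box 3 | the host opened box 6) = (1/6) / (5/6) = 1/5.

1/5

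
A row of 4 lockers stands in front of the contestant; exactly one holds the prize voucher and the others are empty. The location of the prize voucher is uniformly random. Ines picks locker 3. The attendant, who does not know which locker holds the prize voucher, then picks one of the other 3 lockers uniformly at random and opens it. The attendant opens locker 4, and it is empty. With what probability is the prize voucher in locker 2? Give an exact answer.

1/3

Because the attendant chose which locker to open without knowing where the prize voucher is, the choice is independent of the prize location. Learning that locker 4 does not hold the prize voucher simply rules out that one location and leaves the remaining 3 lockers still equally likely by symmetry.
So P(the prize voucher in locker 2) = 1/3.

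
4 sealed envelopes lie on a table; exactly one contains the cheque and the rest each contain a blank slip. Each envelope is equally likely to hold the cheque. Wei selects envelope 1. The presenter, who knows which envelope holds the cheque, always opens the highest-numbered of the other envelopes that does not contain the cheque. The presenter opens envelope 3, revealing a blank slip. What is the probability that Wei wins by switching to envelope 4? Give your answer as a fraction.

1

Condition on the true location of the cheque.
If it is in either of envelopes 1 and 2 (prior 1/4 each): the presenter would have opened envelope 4 instead, probability 0; weight (1/4)·0 = 0 each.
If it is in envelope 3 (prior 1/4): the presenter opened envelope 3, so this case is ruled out; weight (1/4)·0 = 0.
If it is in envelope 4 (prior 1/4): envelope 3 is the highest-numbered option available, probability 1; weight (1/4)·1 = 1/4.
The weights sum to 1/4.
So P(the cheque in envelope 4 | the presenter opened envelope 3) = (1/4) / (1/4) = 1.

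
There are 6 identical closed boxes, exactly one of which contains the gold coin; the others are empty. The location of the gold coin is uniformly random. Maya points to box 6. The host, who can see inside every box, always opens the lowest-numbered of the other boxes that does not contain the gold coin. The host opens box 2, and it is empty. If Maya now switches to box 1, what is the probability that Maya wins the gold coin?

1

Consider each possible location of the gold coin in turn.
If it is in box 1 (prior 1/6): box 2 is the lowest-numbered option available, probability 1; weight (1/6)·1 = 1/6.
If it is in box 2 (prior 1/6): the host opened box 2, so this case is ruled out; weight (1/6)·0 = 0.
If it is in any of boxes 3, 4, 5, and 6 (prior 1/6 each): the host would have opened box 1 instead, probability 0; weight (1/6)·0 = 0 each.
The weights sum to 1/6.
So P(the gold coin in box 1 | the host opened box 2) = (1/6) / (1/6) = 1.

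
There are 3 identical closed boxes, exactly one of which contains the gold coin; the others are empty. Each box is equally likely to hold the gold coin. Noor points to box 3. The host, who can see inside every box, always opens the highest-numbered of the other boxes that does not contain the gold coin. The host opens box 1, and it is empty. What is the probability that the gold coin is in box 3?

0

Consider each possible location of the gold coin in turn.
If it is in box 1 (prior 1/3): the host opened box 1, so this case is ruled out; weight (1/3)·0 = 0.
If it is in box 2 (prior 1/3): box 1 is the highest-numbered option available, probability 1; weight (1/3)·1 = 1/3.
If it is in box 3 (prior 1/3): the host would have opened box 2 instead, probability 0; weight (1/3)·0 = 0.
The weights sum to 1/3.
So P(the gold coin in box 3 | the host opened box 1) = 0 / (1/3) = 0.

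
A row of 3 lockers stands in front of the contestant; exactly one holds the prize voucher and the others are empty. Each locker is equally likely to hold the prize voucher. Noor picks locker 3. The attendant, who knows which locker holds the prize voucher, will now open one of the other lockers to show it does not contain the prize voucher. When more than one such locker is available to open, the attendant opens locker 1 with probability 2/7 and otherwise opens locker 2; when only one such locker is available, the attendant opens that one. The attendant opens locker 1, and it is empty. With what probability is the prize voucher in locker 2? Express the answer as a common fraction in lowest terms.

Condition on the true location of the prize voucher.
If it is in locker 1 (prior 1/3): the attendant opened locker 1, so this case is ruled out; weight (1/3)·0 = 0.
If it is in locker 2 (prior 1/3): only locker 1 is available, probability 1; weight (1/3)·1 = 1/3.
If it is in locker 3 (prior 1/3): locker 1 is available, opened with probability 2/7; weight (1/3)·(2/7) = 2/21.
The weights sum to 3/7.
So P(the prize voucher in locker 2 | the attendant opened locker 1) = (1/3) / (3/7) = 7/9.

7/9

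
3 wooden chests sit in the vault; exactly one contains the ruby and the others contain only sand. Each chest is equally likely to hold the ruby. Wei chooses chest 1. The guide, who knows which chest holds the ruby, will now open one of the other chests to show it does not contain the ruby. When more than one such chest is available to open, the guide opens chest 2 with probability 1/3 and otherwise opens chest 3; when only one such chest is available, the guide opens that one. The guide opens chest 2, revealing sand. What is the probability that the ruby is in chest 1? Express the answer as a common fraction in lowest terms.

Consider each possible location of the ruby in turn.
If it is in chest 1 (prior 1/3): chest 2 is available, opened with probability 1/3; weight (1/3)·(1/3) = 1/9.
If it is in chest 2 (prior 1/3): the guide opened chest 2, so this case is ruled out; weight (1/3)·0 = 0.
If it is in chest 3 (prior 1/3): only chest 2 is available, probability 1; weight (1/3)·1 = 1/3.
The weights sum to 4/9.
So P(the ruby in chest 1 | the guide opened chest 2) = (1/9) / (4/9) = 1/4.

1/4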